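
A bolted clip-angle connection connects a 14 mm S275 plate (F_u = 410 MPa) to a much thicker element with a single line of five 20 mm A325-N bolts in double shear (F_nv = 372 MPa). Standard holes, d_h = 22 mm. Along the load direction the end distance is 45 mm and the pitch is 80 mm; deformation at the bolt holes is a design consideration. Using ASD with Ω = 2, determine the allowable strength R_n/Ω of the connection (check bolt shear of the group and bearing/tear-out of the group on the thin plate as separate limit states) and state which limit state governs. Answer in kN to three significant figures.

584 kN (bolt shear governs)

Bolt shear: A_b = π·20²/4 = 314.2 mm²; R_n = 372 × 314.2 × 5 × 2 / 1000 = 1169 kN → 1169 / 2 = 584 kN.
Bearing (1.2 l_c t F_u ≤ 2.4 d t F_u): upper limit = 2.4·20·14·410 / 1000 = 275.5 kN.
  Edge l_c = 45 − 22/2 = 34 → r_n = 234.2 kN; interior l_c = 80 − 22 = 58 → r_n = 275.5 kN.
  R_n,bearing = 1·234.2 + 4·275.5 = 1336 kN → 1336 / 2 = 668 kN.
Bolt shear governs: 584 kN.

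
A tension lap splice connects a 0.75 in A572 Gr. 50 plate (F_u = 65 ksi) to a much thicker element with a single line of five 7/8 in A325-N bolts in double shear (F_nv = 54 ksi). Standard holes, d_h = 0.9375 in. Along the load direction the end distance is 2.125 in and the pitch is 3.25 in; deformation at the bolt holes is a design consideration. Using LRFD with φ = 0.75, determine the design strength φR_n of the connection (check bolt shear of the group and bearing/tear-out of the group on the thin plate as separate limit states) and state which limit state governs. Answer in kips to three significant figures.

Bolt shear: A_b = π·0.875²/4 = 0.6013 in²; R_n = 54 × 0.6013 × 5 × 2 = 324.7 kips → 0.75 × 324.7 = 244 kips.
Bearing (1.2 l_c t F_u ≤ 2.4 d t F_u): upper limit = 2.4·0.875·0.75·65 = 102.4 kips.
  Edge l_c = 2.125 − 0.9375/2 = 1.656 → r_n = 96.89 kips; interior l_c = 3.25 − 0.9375 = 2.312 → r_n = 102.4 kips.
  R_n,bearing = 1·96.89 + 4·102.4 = 506.4 kips → 0.75 × 506.4 = 380 kips.
Bolt shear governs: 244 kips.

244 kips (bolt shear governs)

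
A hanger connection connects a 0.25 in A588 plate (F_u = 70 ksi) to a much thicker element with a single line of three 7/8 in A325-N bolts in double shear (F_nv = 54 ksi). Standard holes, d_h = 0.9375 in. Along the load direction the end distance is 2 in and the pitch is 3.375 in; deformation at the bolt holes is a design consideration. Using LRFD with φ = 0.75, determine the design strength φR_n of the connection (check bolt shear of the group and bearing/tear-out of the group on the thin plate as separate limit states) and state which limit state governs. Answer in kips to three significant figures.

Bolt shear: A_b = π·0.875²/4 = 0.6013 in²; R_n = 54 × 0.6013 × 3 × 2 = 194.8 kips → 0.75 × 194.8 = 146 kips.
Bearing (1.2 l_c t F_u ≤ 2.4 d t F_u): upper limit = 2.4·0.875·0.25·70 = 36.75 kips.
  Edge l_c = 2 − 0.9375/2 = 1.531 → r_n = 32.16 kips; interior l_c = 3.375 − 0.9375 = 2.438 → r_n = 36.75 kips.
  R_n,bearing = 1·32.16 + 2·36.75 = 105.7 kips → 0.75 × 105.7 = 79.2 kips.
Bearing governs: 79.2 kips.

79.2 kips (bearing governs)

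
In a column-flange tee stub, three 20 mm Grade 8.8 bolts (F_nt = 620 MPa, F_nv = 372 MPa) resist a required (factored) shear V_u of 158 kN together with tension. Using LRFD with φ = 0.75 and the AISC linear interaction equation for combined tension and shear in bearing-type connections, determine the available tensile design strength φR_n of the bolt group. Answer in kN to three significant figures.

A_b = π·20²/4 = 314.2 mm²; f_rv = 158 × 1000 / (3 × 314.2) = 167.6 MPa.
F'_nt = 1.3 F_nt − (F_nt / φF_nv) f_rv = 1.3·620 − (620/(0.75·372))·167.6 = 433.5 MPa, capped at F_nt → F'_nt = 433.5 MPa.
R_n = F'_nt · A_b · n = 433.5 × 314.2 × 3 / 1000 = 408.5 kN.
Design strength φR_n = 0.75 × 408.5 = 306 kN.

306 kN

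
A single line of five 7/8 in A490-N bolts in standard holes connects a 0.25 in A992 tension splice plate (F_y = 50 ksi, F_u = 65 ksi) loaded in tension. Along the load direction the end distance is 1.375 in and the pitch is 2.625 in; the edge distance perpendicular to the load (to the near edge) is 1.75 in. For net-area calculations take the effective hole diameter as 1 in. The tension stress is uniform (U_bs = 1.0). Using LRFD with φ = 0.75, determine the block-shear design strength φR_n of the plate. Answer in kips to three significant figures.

Shear plane L_v = 1.375 + 4·2.625 = 11.88 in; A_gv = 11.88 × 0.25 = 2.969 in².
A_nv = (11.88 − 4.5·1) × 0.25 = 1.844 in².
A_nt = (1.75 − 0.5·1) × 0.25 = 0.3125 in².
0.6 F_u A_nv = 71.91 kips; 0.6 F_y A_gv = 89.06 kips → shear rupture governs the shear term.
R_n = 71.91 + 1.0 × 65 × 0.3125 = 92.22 kips.
Design strength φR_n = 0.75 × 92.22 = 69.2 kips.

69.2 kips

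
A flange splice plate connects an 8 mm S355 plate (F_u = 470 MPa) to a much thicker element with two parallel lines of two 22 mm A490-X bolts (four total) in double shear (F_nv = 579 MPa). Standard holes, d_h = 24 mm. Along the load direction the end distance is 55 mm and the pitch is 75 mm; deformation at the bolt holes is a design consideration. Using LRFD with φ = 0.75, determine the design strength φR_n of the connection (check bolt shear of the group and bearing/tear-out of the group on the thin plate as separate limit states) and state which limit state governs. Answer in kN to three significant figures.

Bolt shear: A_b = π·22²/4 = 380.1 mm²; R_n = 579 × 380.1 × 4 × 2 / 1000 = 1761 kN → 0.75 × 1761 = 1320 kN.
Bearing (1.2 l_c t F_u ≤ 2.4 d t F_u): upper limit = 2.4·22·8·470 / 1000 = 198.5 kN.
  Edge l_c = 55 − 24/2 = 43 → r_n = 194 kN; interior l_c = 75 − 24 = 51 → r_n = 198.5 kN.
  R_n,bearing = 2·194 + 2·198.5 = 785.1 kN → 0.75 × 785.1 = 589 kN.
Bearing governs: 589 kN.

589 kN (bearing governs)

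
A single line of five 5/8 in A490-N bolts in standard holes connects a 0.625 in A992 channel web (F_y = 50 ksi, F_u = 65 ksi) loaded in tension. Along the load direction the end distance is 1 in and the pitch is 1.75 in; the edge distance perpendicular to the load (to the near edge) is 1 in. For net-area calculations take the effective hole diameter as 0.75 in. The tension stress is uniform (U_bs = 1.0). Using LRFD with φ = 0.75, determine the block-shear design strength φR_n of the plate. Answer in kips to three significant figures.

104 kips

Shear plane L_v = 1 + 4·1.75 = 8 in; A_gv = 8 × 0.625 = 5 in².
A_nv = (8 − 4.5·0.75) × 0.625 = 2.891 in².
A_nt = (1 − 0.5·0.75) × 0.625 = 0.3906 in².
0.6 F_u A_nv = 112.7 kips; 0.6 F_y A_gv = 150 kips → shear rupture governs the shear term.
R_n = 112.7 + 1.0 × 65 × 0.3906 = 138.1 kips.
Design strength φR_n = 0.75 × 138.1 = 104 kips.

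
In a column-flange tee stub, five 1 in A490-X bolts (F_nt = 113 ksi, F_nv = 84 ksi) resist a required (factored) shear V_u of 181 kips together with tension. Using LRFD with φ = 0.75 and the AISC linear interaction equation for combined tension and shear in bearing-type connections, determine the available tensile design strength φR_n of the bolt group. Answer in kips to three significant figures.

189 kips

A_b = π·1²/4 = 0.7854 in²; f_rv = 181 / (5 × 0.7854) = 46.09 ksi.
F'_nt = 1.3 F_nt − (F_nt / φF_nv) f_rv = 1.3·113 − (113/(0.75·84))·46.09 = 64.23 ksi, capped at F_nt → F'_nt = 64.23 ksi.
R_n = F'_nt · A_b · n = 64.23 × 0.7854 × 5 = 252.2 kips.
Design strength φR_n = 0.75 × 252.2 = 189 kips.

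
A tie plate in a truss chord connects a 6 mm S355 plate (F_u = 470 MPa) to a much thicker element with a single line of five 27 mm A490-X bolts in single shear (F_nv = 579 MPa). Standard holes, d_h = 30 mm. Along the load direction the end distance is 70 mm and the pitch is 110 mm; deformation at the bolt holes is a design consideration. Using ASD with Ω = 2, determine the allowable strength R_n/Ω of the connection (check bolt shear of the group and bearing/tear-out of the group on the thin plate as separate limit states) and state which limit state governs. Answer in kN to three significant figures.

457 kN (bearing governs)

Bolt shear: A_b = π·27²/4 = 572.6 mm²; R_n = 579 × 572.6 × 5 × 1 / 1000 = 1658 kN → 1658 / 2 = 829 kN.
Bearing (1.2 l_c t F_u ≤ 2.4 d t F_u): upper limit = 2.4·27·6·470 / 1000 = 182.7 kN.
  Edge l_c = 70 − 30/2 = 55 → r_n = 182.7 kN; interior l_c = 110 − 30 = 80 → r_n = 182.7 kN.
  R_n,bearing = 1·182.7 + 4·182.7 = 913.7 kN → 913.7 / 2 = 457 kN.
Bearing governs: 457 kN.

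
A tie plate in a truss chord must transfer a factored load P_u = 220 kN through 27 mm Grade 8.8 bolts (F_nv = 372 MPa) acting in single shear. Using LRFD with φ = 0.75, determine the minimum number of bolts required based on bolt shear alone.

A_b = π·27²/4 = 572.6 mm².
Per-bolt design strength φR_n = 0.75 × 372 × 572.6 × 1 / 1000 = 159.7 kN.
n ≥ 220 / 159.7 = 1.377 → use 2 bolts.

2 bolts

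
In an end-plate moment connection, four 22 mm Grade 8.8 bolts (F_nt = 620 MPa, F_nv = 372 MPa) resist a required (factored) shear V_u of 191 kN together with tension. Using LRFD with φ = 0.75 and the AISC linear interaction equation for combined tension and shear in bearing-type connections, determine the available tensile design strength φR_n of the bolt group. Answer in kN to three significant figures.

601 kN

A_b = π·22²/4 = 380.1 mm²; f_rv = 191 × 1000 / (4 × 380.1) = 125.6 MPa.
F'_nt = 1.3 F_nt − (F_nt / φF_nv) f_rv = 1.3·620 − (620/(0.75·372))·125.6 = 526.9 MPa, capped at F_nt → F'_nt = 526.9 MPa.
R_n = F'_nt · A_b · n = 526.9 × 380.1 × 4 / 1000 = 801.1 kN.
Design strength φR_n = 0.75 × 801.1 = 601 kN.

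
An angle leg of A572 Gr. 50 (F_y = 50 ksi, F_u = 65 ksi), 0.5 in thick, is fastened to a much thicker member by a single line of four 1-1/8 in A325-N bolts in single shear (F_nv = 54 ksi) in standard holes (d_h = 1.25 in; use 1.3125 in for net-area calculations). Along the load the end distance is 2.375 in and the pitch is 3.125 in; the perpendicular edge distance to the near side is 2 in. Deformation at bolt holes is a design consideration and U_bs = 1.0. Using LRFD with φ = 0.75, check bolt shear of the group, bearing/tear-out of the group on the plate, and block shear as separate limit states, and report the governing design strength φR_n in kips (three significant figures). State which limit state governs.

Bolt shear: A_b = π·1.125²/4 = 0.994 in²; R_n = 54 × 0.994 × 4 × 1 = 214.7 kips → 0.75 × 214.7 = 161 kips.
Bearing: edge l_c = 1.75, r_n = 68.25 kips; interior l_c = 1.875, r_n = 73.12 kips; R_n = 68.25 + 3·73.12 = 287.6 kips → 216 kips.
Block shear: A_gv = 5.875, A_nv = 3.578, A_nt = 0.6719 in²; R_n = min(0.6F_uA_nv, 0.6F_yA_gv) + U_bs·F_u·A_nt = 183.2 kips → 137 kips.
Block shear governs: 137 kips.

137 kips (block shear governs)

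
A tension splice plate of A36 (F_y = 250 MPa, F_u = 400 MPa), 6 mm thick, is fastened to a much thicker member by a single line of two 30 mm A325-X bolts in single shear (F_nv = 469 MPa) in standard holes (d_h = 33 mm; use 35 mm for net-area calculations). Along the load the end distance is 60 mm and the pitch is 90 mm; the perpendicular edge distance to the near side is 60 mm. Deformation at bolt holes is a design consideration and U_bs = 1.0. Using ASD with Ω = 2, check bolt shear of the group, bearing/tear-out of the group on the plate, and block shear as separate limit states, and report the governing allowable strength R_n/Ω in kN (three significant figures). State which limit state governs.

118 kN (block shear governs)

Bolt shear: A_b = π·30²/4 = 706.9 mm²; R_n = 469 × 706.9 × 2 × 1 / 1000 = 663 kN → 663 / 2 = 332 kN.
Bearing: edge l_c = 43.5, r_n = 125.3 kN; interior l_c = 57, r_n = 164.2 kN; R_n = 125.3 + 1·164.2 = 289.4 kN → 145 kN.
Block shear: A_gv = 900, A_nv = 585, A_nt = 255 mm²; R_n = min(0.6F_uA_nv, 0.6F_yA_gv) + U_bs·F_u·A_nt = 237 kN → 118 kN.
Block shear governs: 118 kN.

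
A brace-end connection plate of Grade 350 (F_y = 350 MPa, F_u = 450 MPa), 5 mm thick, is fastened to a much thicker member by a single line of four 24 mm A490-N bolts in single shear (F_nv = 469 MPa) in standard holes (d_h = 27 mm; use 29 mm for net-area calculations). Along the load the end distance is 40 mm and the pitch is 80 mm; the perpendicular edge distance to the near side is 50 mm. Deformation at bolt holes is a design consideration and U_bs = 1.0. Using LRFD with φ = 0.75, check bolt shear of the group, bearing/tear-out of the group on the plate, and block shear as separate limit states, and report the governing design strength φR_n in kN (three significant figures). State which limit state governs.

241 kN (block shear governs)

Bolt shear: A_b = π·24²/4 = 452.4 mm²; R_n = 469 × 452.4 × 4 × 1 / 1000 = 848.7 kN → 0.75 × 848.7 = 637 kN.
Bearing: edge l_c = 26.5, r_n = 71.55 kN; interior l_c = 53, r_n = 129.6 kN; R_n = 71.55 + 3·129.6 = 460.3 kN → 345 kN.
Block shear: A_gv = 1400, A_nv = 892.5, A_nt = 177.5 mm²; R_n = min(0.6F_uA_nv, 0.6F_yA_gv) + U_bs·F_u·A_nt = 320.9 kN → 241 kN.
Block shear governs: 241 kN.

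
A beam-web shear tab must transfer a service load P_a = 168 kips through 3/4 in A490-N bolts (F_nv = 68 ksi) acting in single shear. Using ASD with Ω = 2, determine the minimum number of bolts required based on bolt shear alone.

12 bolts

A_b = π·0.75²/4 = 0.4418 in².
Per-bolt allowable strength R_n/Ω = 68 × 0.4418 × 1 / 2 = 15.02 kips.
n ≥ 168 / 15.02 = 11.18 → use 12 bolts.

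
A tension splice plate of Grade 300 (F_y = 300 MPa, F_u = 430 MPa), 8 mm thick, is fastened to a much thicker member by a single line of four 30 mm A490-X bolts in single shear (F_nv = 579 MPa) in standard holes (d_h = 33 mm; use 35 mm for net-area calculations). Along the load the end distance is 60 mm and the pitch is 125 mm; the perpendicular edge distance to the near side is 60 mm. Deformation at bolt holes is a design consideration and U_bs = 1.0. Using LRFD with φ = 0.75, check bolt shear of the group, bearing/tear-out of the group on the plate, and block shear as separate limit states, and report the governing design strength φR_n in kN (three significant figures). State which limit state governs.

Bolt shear: A_b = π·30²/4 = 706.9 mm²; R_n = 579 × 706.9 × 4 × 1 / 1000 = 1637 kN → 0.75 × 1637 = 1230 kN.
Bearing: edge l_c = 43.5, r_n = 179.6 kN; interior l_c = 92, r_n = 247.7 kN; R_n = 179.6 + 3·247.7 = 922.6 kN → 692 kN.
Block shear: A_gv = 3480, A_nv = 2500, A_nt = 340 mm²; R_n = min(0.6F_uA_nv, 0.6F_yA_gv) + U_bs·F_u·A_nt = 772.6 kN → 579 kN.
Block shear governs: 579 kN.

579 kN (block shear governs)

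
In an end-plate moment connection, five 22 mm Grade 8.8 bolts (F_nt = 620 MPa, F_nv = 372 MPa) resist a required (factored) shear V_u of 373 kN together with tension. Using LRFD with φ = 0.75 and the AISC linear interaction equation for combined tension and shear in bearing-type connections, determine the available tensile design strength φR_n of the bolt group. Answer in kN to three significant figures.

527 kN

A_b = π·22²/4 = 380.1 mm²; f_rv = 373 × 1000 / (5 × 380.1) = 196.2 MPa.
F'_nt = 1.3 F_nt − (F_nt / φF_nv) f_rv = 1.3·620 − (620/(0.75·372))·196.2 = 369.9 MPa, capped at F_nt → F'_nt = 369.9 MPa.
R_n = F'_nt · A_b · n = 369.9 × 380.1 × 5 / 1000 = 703 kN.
Design strength φR_n = 0.75 × 703 = 527 kN.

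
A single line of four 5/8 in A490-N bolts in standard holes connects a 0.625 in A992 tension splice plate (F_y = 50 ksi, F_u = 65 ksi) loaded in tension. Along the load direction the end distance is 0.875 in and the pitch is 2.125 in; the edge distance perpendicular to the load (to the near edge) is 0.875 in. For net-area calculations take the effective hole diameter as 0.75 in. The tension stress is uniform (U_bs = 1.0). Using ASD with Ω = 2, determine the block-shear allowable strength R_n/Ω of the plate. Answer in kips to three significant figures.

Shear plane L_v = 0.875 + 3·2.125 = 7.25 in; A_gv = 7.25 × 0.625 = 4.531 in².
A_nv = (7.25 − 3.5·0.75) × 0.625 = 2.891 in².
A_nt = (0.875 − 0.5·0.75) × 0.625 = 0.3125 in².
0.6 F_u A_nv = 112.7 kips; 0.6 F_y A_gv = 135.9 kips → shear rupture governs the shear term.
R_n = 112.7 + 1.0 × 65 × 0.3125 = 133 kips.
Allowable strength R_n/Ω = 133 / 2 = 66.5 kips.

66.5 kips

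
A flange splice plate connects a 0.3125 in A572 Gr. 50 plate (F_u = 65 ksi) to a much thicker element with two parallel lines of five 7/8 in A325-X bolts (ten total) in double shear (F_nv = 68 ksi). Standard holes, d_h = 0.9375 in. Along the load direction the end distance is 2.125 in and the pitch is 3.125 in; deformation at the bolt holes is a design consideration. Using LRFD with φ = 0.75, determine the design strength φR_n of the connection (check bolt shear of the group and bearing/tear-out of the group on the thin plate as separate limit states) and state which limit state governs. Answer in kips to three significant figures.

Bolt shear: A_b = π·0.875²/4 = 0.6013 in²; R_n = 68 × 0.6013 × 10 × 2 = 817.8 kips → 0.75 × 817.8 = 613 kips.
Bearing (1.2 l_c t F_u ≤ 2.4 d t F_u): upper limit = 2.4·0.875·0.3125·65 = 42.66 kips.
  Edge l_c = 2.125 − 0.9375/2 = 1.656 → r_n = 40.37 kips; interior l_c = 3.125 − 0.9375 = 2.188 → r_n = 42.66 kips.
  R_n,bearing = 2·40.37 + 8·42.66 = 422 kips → 0.75 × 422 = 316 kips.
Bearing governs: 316 kips.

316 kips (bearing governs)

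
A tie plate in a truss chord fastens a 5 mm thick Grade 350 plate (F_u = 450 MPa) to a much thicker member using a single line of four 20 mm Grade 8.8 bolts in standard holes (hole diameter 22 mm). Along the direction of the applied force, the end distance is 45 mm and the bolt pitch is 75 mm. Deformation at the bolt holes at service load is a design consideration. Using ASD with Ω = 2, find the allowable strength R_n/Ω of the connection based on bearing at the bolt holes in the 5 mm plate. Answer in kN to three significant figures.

Per bolt r_n = 1.2 l_c t F_u ≤ 2.4 d t F_u; upper limit = 2.4 × 20 × 5 × 450 / 1000 = 108 kN.
Edge bolt: l_c = 45 − 22/2 = 34 mm → 1.2 × 34 × 5 × 450 / 1000 = 91.8 → r_n = 91.8 kN.
Interior bolts: l_c = 75 − 22 = 53 mm → 1.2 × 53 × 5 × 450 / 1000 = 143.1 → r_n = 108 kN.
R_n = 1 × 91.8 + 3 × 108 = 415.8 kN.
Allowable strength R_n/Ω = 415.8 / 2 = 208 kN.

208 kN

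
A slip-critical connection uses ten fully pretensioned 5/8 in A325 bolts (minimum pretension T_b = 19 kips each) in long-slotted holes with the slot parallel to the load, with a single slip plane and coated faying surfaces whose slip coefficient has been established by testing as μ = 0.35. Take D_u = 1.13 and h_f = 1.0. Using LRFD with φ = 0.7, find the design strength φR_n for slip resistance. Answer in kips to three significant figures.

52.6 kips

R_n = μ · D_u · h_f · T_b · n_s · n_b = 0.35 × 1.13 × 1.0 × 19 × 1 × 10 = 75.14 kips.
Design strength φR_n = 0.7 × 75.14 = 52.6 kips.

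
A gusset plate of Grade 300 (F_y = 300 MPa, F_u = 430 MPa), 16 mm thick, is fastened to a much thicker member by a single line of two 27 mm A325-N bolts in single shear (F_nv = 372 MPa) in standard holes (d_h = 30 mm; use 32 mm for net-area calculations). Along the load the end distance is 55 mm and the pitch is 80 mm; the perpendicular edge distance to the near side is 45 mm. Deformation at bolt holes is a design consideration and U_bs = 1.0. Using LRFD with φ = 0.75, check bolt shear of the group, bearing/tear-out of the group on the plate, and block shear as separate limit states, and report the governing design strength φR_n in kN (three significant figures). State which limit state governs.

Bolt shear: A_b = π·27²/4 = 572.6 mm²; R_n = 372 × 572.6 × 2 × 1 / 1000 = 426 kN → 0.75 × 426 = 319 kN.
Bearing: edge l_c = 40, r_n = 330.2 kN; interior l_c = 50, r_n = 412.8 kN; R_n = 330.2 + 1·412.8 = 743 kN → 557 kN.
Block shear: A_gv = 2160, A_nv = 1392, A_nt = 464 mm²; R_n = min(0.6F_uA_nv, 0.6F_yA_gv) + U_bs·F_u·A_nt = 558.7 kN → 419 kN.
Bolt shear governs: 319 kN.

319 kN (bolt shear governs)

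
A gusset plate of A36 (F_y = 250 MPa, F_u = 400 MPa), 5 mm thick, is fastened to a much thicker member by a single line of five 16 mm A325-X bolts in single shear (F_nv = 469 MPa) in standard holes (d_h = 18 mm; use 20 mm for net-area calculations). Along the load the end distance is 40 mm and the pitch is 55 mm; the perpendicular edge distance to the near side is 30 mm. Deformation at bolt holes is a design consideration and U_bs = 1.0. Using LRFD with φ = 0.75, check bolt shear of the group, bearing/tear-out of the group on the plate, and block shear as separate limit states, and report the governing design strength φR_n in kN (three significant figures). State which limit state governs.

176 kN (block shear governs)

Bolt shear: A_b = π·16²/4 = 201.1 mm²; R_n = 469 × 201.1 × 5 × 1 / 1000 = 471.5 kN → 0.75 × 471.5 = 354 kN.
Bearing: edge l_c = 31, r_n = 74.4 kN; interior l_c = 37, r_n = 76.8 kN; R_n = 74.4 + 4·76.8 = 381.6 kN → 286 kN.
Block shear: A_gv = 1300, A_nv = 850, A_nt = 100 mm²; R_n = min(0.6F_uA_nv, 0.6F_yA_gv) + U_bs·F_u·A_nt = 235 kN → 176 kN.
Block shear governs: 176 kN.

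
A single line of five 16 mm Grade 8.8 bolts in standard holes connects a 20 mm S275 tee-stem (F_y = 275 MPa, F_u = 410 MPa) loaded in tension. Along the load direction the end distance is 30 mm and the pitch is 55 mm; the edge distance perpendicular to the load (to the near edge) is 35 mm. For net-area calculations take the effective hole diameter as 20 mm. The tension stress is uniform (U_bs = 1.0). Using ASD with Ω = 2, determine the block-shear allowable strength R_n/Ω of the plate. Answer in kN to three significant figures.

Shear plane L_v = 30 + 4·55 = 250 mm; A_gv = 250 × 20 = 5000 mm².
A_nv = (250 − 4.5·20) × 20 = 3200 mm².
A_nt = (35 − 0.5·20) × 20 = 500 mm².
0.6 F_u A_nv = 787.2 kN; 0.6 F_y A_gv = 825 kN → shear rupture governs the shear term.
R_n = 787.2 + 1.0 × 410 × 500 / 1000 = 992.2 kN.
Allowable strength R_n/Ω = 992.2 / 2 = 496 kN.

496 kN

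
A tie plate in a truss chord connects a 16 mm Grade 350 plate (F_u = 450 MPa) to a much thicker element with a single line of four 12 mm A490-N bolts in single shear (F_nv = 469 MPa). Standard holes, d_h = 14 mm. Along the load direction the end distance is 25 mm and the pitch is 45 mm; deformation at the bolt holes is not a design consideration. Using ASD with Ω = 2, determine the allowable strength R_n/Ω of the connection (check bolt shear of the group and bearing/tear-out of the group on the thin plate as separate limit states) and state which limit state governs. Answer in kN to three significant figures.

106 kN (bolt shear governs)

Bolt shear: A_b = π·12²/4 = 113.1 mm²; R_n = 469 × 113.1 × 4 × 1 / 1000 = 212.2 kN → 212.2 / 2 = 106 kN.
Bearing (1.5 l_c t F_u ≤ 3.0 d t F_u): upper limit = 3.0·12·16·450 / 1000 = 259.2 kN.
  Edge l_c = 25 − 14/2 = 18 → r_n = 194.4 kN; interior l_c = 45 − 14 = 31 → r_n = 259.2 kN.
  R_n,bearing = 1·194.4 + 3·259.2 = 972 kN → 972 / 2 = 486 kN.
Bolt shear governs: 106 kN.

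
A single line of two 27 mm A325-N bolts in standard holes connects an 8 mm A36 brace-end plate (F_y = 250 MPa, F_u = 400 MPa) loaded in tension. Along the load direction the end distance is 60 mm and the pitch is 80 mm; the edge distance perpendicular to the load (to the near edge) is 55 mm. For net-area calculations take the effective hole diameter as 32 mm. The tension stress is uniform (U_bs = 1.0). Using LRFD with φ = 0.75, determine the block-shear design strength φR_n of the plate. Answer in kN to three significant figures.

Shear plane L_v = 60 + 1·80 = 140 mm; A_gv = 140 × 8 = 1120 mm².
A_nv = (140 − 1.5·32) × 8 = 736 mm².
A_nt = (55 − 0.5·32) × 8 = 312 mm².
0.6 F_u A_nv = 176.6 kN; 0.6 F_y A_gv = 168 kN → shear yielding governs the shear term.
R_n = 168 + 1.0 × 400 × 312 / 1000 = 292.8 kN.
Design strength φR_n = 0.75 × 292.8 = 220 kN.

220 kN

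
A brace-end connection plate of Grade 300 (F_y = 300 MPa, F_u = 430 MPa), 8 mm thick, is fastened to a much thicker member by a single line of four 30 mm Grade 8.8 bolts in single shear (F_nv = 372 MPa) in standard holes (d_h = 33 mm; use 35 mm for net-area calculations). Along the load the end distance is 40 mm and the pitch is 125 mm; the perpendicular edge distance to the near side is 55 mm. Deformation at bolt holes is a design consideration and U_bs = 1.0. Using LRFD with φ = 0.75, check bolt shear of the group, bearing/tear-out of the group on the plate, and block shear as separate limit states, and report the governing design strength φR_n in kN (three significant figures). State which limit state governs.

Bolt shear: A_b = π·30²/4 = 706.9 mm²; R_n = 372 × 706.9 × 4 × 1 / 1000 = 1052 kN → 0.75 × 1052 = 789 kN.
Bearing: edge l_c = 23.5, r_n = 97.01 kN; interior l_c = 92, r_n = 247.7 kN; R_n = 97.01 + 3·247.7 = 840 kN → 630 kN.
Block shear: A_gv = 3320, A_nv = 2340, A_nt = 300 mm²; R_n = min(0.6F_uA_nv, 0.6F_yA_gv) + U_bs·F_u·A_nt = 726.6 kN → 545 kN.
Block shear governs: 545 kN.

545 kN (block shear governs)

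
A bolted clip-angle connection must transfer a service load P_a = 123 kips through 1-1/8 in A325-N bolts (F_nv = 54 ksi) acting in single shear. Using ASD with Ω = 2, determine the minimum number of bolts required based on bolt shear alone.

A_b = π·1.125²/4 = 0.994 in².
Per-bolt allowable strength R_n/Ω = 54 × 0.994 × 1 / 2 = 26.84 kips.
n ≥ 123 / 26.84 = 4.583 → use 5 bolts.

5 bolts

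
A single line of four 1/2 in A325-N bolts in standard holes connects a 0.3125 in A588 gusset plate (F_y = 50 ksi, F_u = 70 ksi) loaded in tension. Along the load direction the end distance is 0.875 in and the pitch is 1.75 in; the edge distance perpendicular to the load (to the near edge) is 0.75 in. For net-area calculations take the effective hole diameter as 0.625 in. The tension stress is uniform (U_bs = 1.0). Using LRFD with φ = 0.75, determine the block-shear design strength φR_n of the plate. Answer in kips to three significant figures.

45.9 kips

Shear plane L_v = 0.875 + 3·1.75 = 6.125 in; A_gv = 6.125 × 0.3125 = 1.914 in².
A_nv = (6.125 − 3.5·0.625) × 0.3125 = 1.23 in².
A_nt = (0.75 − 0.5·0.625) × 0.3125 = 0.1367 in².
0.6 F_u A_nv = 51.68 kips; 0.6 F_y A_gv = 57.42 kips → shear rupture governs the shear term.
R_n = 51.68 + 1.0 × 70 × 0.1367 = 61.25 kips.
Design strength φR_n = 0.75 × 61.25 = 45.9 kips.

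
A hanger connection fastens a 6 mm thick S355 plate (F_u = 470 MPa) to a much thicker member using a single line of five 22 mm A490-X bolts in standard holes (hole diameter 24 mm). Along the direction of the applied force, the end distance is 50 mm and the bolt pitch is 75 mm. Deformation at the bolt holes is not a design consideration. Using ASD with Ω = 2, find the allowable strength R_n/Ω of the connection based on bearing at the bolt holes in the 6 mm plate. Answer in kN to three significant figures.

Per bolt r_n = 1.5 l_c t F_u ≤ 3.0 d t F_u; upper limit = 3.0 × 22 × 6 × 470 / 1000 = 186.1 kN.
Edge bolt: l_c = 50 − 24/2 = 38 mm → 1.5 × 38 × 6 × 470 / 1000 = 160.7 → r_n = 160.7 kN.
Interior bolts: l_c = 75 − 24 = 51 mm → 1.5 × 51 × 6 × 470 / 1000 = 215.7 → r_n = 186.1 kN.
R_n = 1 × 160.7 + 4 × 186.1 = 905.2 kN.
Allowable strength R_n/Ω = 905.2 / 2 = 453 kN.

453 kN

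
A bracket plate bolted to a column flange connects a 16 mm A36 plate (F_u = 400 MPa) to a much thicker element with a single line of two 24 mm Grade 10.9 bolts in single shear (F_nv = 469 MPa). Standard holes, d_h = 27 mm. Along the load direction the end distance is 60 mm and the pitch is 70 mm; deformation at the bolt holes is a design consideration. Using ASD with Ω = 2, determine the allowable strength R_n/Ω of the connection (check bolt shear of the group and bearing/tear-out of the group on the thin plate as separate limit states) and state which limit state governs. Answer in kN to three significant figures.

Bolt shear: A_b = π·24²/4 = 452.4 mm²; R_n = 469 × 452.4 × 2 × 1 / 1000 = 424.3 kN → 424.3 / 2 = 212 kN.
Bearing (1.2 l_c t F_u ≤ 2.4 d t F_u): upper limit = 2.4·24·16·400 / 1000 = 368.6 kN.
  Edge l_c = 60 − 27/2 = 46.5 → r_n = 357.1 kN; interior l_c = 70 − 27 = 43 → r_n = 330.2 kN.
  R_n,bearing = 1·357.1 + 1·330.2 = 687.4 kN → 687.4 / 2 = 344 kN.
Bolt shear governs: 212 kN.

212 kN (bolt shear governs)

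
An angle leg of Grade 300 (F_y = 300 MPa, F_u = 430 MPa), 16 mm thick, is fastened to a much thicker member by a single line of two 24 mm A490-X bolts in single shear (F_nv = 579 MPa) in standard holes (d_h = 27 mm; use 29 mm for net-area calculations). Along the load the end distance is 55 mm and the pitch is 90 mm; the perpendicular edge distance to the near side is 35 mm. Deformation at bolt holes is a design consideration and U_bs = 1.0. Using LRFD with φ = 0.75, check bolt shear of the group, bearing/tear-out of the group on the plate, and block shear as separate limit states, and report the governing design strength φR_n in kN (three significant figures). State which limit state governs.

Bolt shear: A_b = π·24²/4 = 452.4 mm²; R_n = 579 × 452.4 × 2 × 1 / 1000 = 523.9 kN → 0.75 × 523.9 = 393 kN.
Bearing: edge l_c = 41.5, r_n = 342.6 kN; interior l_c = 63, r_n = 396.3 kN; R_n = 342.6 + 1·396.3 = 738.9 kN → 554 kN.
Block shear: A_gv = 2320, A_nv = 1624, A_nt = 328 mm²; R_n = min(0.6F_uA_nv, 0.6F_yA_gv) + U_bs·F_u·A_nt = 558.6 kN → 419 kN.
Bolt shear governs: 393 kN.

393 kN (bolt shear governs)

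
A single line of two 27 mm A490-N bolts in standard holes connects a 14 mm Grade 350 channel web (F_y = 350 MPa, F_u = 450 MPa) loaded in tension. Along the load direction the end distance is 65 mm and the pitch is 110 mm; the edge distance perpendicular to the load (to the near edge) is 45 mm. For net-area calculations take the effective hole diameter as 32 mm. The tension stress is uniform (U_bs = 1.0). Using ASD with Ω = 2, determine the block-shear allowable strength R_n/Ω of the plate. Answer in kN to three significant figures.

331 kN

Shear plane L_v = 65 + 1·110 = 175 mm; A_gv = 175 × 14 = 2450 mm².
A_nv = (175 − 1.5·32) × 14 = 1778 mm².
A_nt = (45 − 0.5·32) × 14 = 406 mm².
0.6 F_u A_nv = 480.1 kN; 0.6 F_y A_gv = 514.5 kN → shear rupture governs the shear term.
R_n = 480.1 + 1.0 × 450 × 406 / 1000 = 662.8 kN.
Allowable strength R_n/Ω = 662.8 / 2 = 331 kN.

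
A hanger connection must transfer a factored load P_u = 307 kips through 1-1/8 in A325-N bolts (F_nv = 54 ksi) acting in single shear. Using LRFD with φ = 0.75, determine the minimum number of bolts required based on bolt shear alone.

A_b = π·1.125²/4 = 0.994 in².
Per-bolt design strength φR_n = 0.75 × 54 × 0.994 × 1 = 40.26 kips.
n ≥ 307 / 40.26 = 7.626 → use 8 bolts.

8 bolts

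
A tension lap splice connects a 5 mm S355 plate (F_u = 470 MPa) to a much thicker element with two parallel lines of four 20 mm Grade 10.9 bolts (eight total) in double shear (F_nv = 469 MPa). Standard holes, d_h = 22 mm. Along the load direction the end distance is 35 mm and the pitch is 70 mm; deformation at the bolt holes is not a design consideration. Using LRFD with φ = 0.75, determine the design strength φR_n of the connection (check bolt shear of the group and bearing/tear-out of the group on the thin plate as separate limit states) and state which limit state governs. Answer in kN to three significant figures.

761 kN (bearing governs)

Bolt shear: A_b = π·20²/4 = 314.2 mm²; R_n = 469 × 314.2 × 8 × 2 / 1000 = 2357 kN → 0.75 × 2357 = 1770 kN.
Bearing (1.5 l_c t F_u ≤ 3.0 d t F_u): upper limit = 3.0·20·5·470 / 1000 = 141 kN.
  Edge l_c = 35 − 22/2 = 24 → r_n = 84.6 kN; interior l_c = 70 − 22 = 48 → r_n = 141 kN.
  R_n,bearing = 2·84.6 + 6·141 = 1015 kN → 0.75 × 1015 = 761 kN.
Bearing governs: 761 kN.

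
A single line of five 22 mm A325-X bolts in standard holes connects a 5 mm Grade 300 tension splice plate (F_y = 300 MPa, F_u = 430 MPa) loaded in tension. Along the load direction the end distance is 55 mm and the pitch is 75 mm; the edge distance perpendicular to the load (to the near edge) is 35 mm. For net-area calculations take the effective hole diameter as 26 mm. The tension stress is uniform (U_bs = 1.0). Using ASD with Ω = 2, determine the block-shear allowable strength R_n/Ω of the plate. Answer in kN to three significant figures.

177 kN

Shear plane L_v = 55 + 4·75 = 355 mm; A_gv = 355 × 5 = 1775 mm².
A_nv = (355 − 4.5·26) × 5 = 1190 mm².
A_nt = (35 − 0.5·26) × 5 = 110 mm².
0.6 F_u A_nv = 307 kN; 0.6 F_y A_gv = 319.5 kN → shear rupture governs the shear term.
R_n = 307 + 1.0 × 430 × 110 / 1000 = 354.3 kN.
Allowable strength R_n/Ω = 354.3 / 2 = 177 kN.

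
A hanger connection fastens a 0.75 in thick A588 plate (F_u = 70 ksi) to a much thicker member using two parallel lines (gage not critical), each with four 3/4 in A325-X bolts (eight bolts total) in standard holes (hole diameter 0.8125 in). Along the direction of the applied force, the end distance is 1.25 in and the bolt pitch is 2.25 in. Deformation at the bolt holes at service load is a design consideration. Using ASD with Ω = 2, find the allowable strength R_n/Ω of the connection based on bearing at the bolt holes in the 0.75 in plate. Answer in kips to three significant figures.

Per bolt r_n = 1.2 l_c t F_u ≤ 2.4 d t F_u; upper limit = 2.4 × 0.75 × 0.75 × 70 = 94.5 kips.
Edge bolt: l_c = 1.25 − 0.8125/2 = 0.8438 in → 1.2 × 0.8438 × 0.75 × 70 = 53.16 → r_n = 53.16 kips.
Interior bolts: l_c = 2.25 − 0.8125 = 1.438 in → 1.2 × 1.438 × 0.75 × 70 = 90.56 → r_n = 90.56 kips.
R_n = 2 × 53.16 + 6 × 90.56 = 649.7 kips.
Allowable strength R_n/Ω = 649.7 / 2 = 325 kips.

325 kips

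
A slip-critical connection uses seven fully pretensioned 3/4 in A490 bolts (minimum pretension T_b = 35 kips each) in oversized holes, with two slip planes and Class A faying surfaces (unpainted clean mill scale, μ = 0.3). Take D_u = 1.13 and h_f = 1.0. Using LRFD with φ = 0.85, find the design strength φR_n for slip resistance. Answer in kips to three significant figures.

R_n = μ · D_u · h_f · T_b · n_s · n_b = 0.3 × 1.13 × 1.0 × 35 × 2 × 7 = 166.1 kips.
Design strength φR_n = 0.85 × 166.1 = 141 kips.

141 kips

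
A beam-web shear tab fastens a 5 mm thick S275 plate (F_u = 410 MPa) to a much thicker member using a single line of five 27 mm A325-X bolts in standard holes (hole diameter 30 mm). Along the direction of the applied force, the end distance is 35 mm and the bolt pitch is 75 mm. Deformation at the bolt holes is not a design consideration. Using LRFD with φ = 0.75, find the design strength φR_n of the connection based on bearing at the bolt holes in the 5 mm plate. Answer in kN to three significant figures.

461 kN

Per bolt r_n = 1.5 l_c t F_u ≤ 3.0 d t F_u; upper limit = 3.0 × 27 × 5 × 410 / 1000 = 166.1 kN.
Edge bolt: l_c = 35 − 30/2 = 20 mm → 1.5 × 20 × 5 × 410 / 1000 = 61.5 → r_n = 61.5 kN.
Interior bolts: l_c = 75 − 30 = 45 mm → 1.5 × 45 × 5 × 410 / 1000 = 138.4 → r_n = 138.4 kN.
R_n = 1 × 61.5 + 4 × 138.4 = 615 kN.
Design strength φR_n = 0.75 × 615 = 461 kN.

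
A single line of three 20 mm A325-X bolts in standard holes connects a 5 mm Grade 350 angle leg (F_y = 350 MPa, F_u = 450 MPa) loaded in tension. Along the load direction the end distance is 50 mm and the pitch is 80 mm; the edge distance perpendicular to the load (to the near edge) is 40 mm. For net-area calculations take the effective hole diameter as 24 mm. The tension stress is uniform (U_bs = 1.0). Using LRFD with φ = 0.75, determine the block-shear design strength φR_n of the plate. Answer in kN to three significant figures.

Shear plane L_v = 50 + 2·80 = 210 mm; A_gv = 210 × 5 = 1050 mm².
A_nv = (210 − 2.5·24) × 5 = 750 mm².
A_nt = (40 − 0.5·24) × 5 = 140 mm².
0.6 F_u A_nv = 202.5 kN; 0.6 F_y A_gv = 220.5 kN → shear rupture governs the shear term.
R_n = 202.5 + 1.0 × 450 × 140 / 1000 = 265.5 kN.
Design strength φR_n = 0.75 × 265.5 = 199 kN.

199 kN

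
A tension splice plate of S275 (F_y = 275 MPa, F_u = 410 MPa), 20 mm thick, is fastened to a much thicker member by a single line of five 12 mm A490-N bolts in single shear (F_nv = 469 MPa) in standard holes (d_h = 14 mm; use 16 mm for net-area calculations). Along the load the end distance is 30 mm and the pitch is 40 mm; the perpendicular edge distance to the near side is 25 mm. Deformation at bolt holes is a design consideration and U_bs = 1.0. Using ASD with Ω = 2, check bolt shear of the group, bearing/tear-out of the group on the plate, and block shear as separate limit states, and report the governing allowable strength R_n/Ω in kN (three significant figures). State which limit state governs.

Bolt shear: A_b = π·12²/4 = 113.1 mm²; R_n = 469 × 113.1 × 5 × 1 / 1000 = 265.2 kN → 265.2 / 2 = 133 kN.
Bearing: edge l_c = 23, r_n = 226.3 kN; interior l_c = 26, r_n = 236.2 kN; R_n = 226.3 + 4·236.2 = 1171 kN → 585 kN.
Block shear: A_gv = 3800, A_nv = 2360, A_nt = 340 mm²; R_n = min(0.6F_uA_nv, 0.6F_yA_gv) + U_bs·F_u·A_nt = 720 kN → 360 kN.
Bolt shear governs: 133 kN.

133 kN (bolt shear governs)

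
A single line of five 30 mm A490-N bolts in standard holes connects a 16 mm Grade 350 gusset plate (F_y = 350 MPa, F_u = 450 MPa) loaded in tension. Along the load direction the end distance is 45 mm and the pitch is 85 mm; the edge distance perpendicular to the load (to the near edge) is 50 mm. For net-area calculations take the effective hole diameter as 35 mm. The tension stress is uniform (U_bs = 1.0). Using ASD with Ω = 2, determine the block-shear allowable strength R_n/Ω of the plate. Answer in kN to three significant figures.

608 kN

Shear plane L_v = 45 + 4·85 = 385 mm; A_gv = 385 × 16 = 6160 mm².
A_nv = (385 − 4.5·35) × 16 = 3640 mm².
A_nt = (50 − 0.5·35) × 16 = 520 mm².
0.6 F_u A_nv = 982.8 kN; 0.6 F_y A_gv = 1294 kN → shear rupture governs the shear term.
R_n = 982.8 + 1.0 × 450 × 520 / 1000 = 1217 kN.
Allowable strength R_n/Ω = 1217 / 2 = 608 kN.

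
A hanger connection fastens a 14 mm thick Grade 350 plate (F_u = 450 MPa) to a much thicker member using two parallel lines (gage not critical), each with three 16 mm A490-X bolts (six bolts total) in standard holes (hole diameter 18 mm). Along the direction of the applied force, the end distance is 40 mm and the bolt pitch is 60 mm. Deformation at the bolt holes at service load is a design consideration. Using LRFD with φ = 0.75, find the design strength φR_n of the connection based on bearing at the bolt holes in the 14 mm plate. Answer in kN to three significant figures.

1080 kN

Per bolt r_n = 1.2 l_c t F_u ≤ 2.4 d t F_u; upper limit = 2.4 × 16 × 14 × 450 / 1000 = 241.9 kN.
Edge bolt: l_c = 40 − 18/2 = 31 mm → 1.2 × 31 × 14 × 450 / 1000 = 234.4 → r_n = 234.4 kN.
Interior bolts: l_c = 60 − 18 = 42 mm → 1.2 × 42 × 14 × 450 / 1000 = 317.5 → r_n = 241.9 kN.
R_n = 2 × 234.4 + 4 × 241.9 = 1436 kN.
Design strength φR_n = 0.75 × 1436 = 1080 kN.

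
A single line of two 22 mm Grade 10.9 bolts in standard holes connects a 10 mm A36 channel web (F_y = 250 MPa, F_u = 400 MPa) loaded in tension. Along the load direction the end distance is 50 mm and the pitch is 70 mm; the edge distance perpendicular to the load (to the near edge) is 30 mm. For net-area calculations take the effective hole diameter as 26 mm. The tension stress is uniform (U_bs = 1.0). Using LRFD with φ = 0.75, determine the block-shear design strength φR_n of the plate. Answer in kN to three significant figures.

186 kN

Shear plane L_v = 50 + 1·70 = 120 mm; A_gv = 120 × 10 = 1200 mm².
A_nv = (120 − 1.5·26) × 10 = 810 mm².
A_nt = (30 − 0.5·26) × 10 = 170 mm².
0.6 F_u A_nv = 194.4 kN; 0.6 F_y A_gv = 180 kN → shear yielding governs the shear term.
R_n = 180 + 1.0 × 400 × 170 / 1000 = 248 kN.
Design strength φR_n = 0.75 × 248 = 186 kN.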